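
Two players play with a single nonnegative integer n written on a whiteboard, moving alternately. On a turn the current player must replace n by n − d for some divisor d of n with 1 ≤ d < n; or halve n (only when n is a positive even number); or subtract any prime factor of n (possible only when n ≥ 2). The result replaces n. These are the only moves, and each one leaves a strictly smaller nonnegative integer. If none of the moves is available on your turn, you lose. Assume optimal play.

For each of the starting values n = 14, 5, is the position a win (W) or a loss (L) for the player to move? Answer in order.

Positions with no move are L. A position that does have a move is losing for the player to move precisely when every available move leads to a winning position for the opponent. Fill in the labels:
n=0: no move → L
n=1: no move → L
n=2: →0(L), so W
n=3: →0(L), so W
n=4: →2(W), 3(W) — all W, so L
n=5: →0(L), so W
n=6: →4(L), so W
n=7: →0(L), so W
n=8: →4(L), so W
n=9: →6(W), 8(W) — all W, so L
n=10: →9(L), so W
n=11: →0(L), so W
n=12: →9(L), so W
n=13: →0(L), so W
n=14: →7(W), 12(W), 13(W) — all W, so L

14: L, 5: W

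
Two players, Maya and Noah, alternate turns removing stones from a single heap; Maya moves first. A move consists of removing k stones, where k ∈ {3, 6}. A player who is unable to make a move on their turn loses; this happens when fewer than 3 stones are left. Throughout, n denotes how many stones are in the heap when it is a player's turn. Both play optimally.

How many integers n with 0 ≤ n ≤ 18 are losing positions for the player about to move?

Work bottom-up. With no move the player to move loses. Otherwise the position is W if at least one move leads to an L position for the opponent, and L if every move leads to a W.
n=0: no move → L
n=1: no move → L
n=2: no move → L
n=3: can move to 0, which is L ⇒ W
n=4: can move to 1, which is L ⇒ W
n=5: can move to 2, which is L ⇒ W
n=6: can move to 0, which is L ⇒ W
n=7: can move to 1, which is L ⇒ W
n=8: can move to 2, which is L ⇒ W
n=9: moves to 6(W), 3(W); every one is W ⇒ L
n=10: moves to 7(W), 4(W); every one is W ⇒ L
n=11: moves to 8(W), 5(W); every one is W ⇒ L
n=12: can move to 9, which is L ⇒ W
n=13: can move to 10, which is L ⇒ W
n=14: can move to 11, which is L ⇒ W
n=15: can move to 9, which is L ⇒ W
n=16: can move to 10, which is L ⇒ W
n=17: can move to 11, which is L ⇒ W
n=18: moves to 15(W), 12(W); every one is W ⇒ L
L entries with 0 ≤ n ≤ 18: n = 0, 1, 2, 9, 10, 11, 18; that makes 7.

7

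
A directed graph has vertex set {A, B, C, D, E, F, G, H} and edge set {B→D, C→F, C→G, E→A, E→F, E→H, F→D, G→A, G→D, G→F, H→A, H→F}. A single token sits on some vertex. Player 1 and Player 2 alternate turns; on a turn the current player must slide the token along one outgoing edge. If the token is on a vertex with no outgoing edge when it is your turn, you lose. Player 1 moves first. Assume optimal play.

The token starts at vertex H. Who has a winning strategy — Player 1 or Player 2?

Positions with no move are L. A position that does have a move is losing for the player to move precisely when every available move leads to a winning position for the opponent. Fill in the labels:
Every edge goes from a vertex to one that appears earlier in the order D, A, F, H, G, B, C, E, so processing vertices in that order labels each vertex after all of its successors.
D: no outgoing edge → L
A: no outgoing edge → L
F: can move to D, which is L ⇒ W
H: can move to A, which is L ⇒ W
G: can move to A, which is L ⇒ W
B: can move to D, which is L ⇒ W
C: moves to G(W), F(W); every one is W ⇒ L
E: can move to A, which is L ⇒ W
The starting position H is W: Player 1 should move to A, handing over an L position.

Player 1 wins.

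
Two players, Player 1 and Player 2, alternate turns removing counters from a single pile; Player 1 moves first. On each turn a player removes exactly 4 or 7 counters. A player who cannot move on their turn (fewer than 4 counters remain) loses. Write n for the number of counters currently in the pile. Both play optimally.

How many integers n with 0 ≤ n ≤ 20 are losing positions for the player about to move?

Use the standard recursion: the mover loses at a terminal position; elsewhere, the mover wins exactly when some move hands the opponent an L position.
n=0: no move → L
n=1: no move → L
n=2: no move → L
n=3: no move → L
n=4: can move to 0, which is L ⇒ W
n=5: can move to 1, which is L ⇒ W
n=6: can move to 2, which is L ⇒ W
n=7: can move to 3, which is L ⇒ W
n=8: can move to 1, which is L ⇒ W
n=9: can move to 2, which is L ⇒ W
n=10: can move to 3, which is L ⇒ W
n=11: moves to 7(W), 4(W); every one is W ⇒ L
n=12: moves to 8(W), 5(W); every one is W ⇒ L
n=13: moves to 9(W), 6(W); every one is W ⇒ L
n=14: moves to 10(W), 7(W); every one is W ⇒ L
n=15: can move to 11, which is L ⇒ W
n=16: can move to 12, which is L ⇒ W
n=17: can move to 13, which is L ⇒ W
n=18: can move to 14, which is L ⇒ W
n=19: can move to 12, which is L ⇒ W
n=20: can move to 13, which is L ⇒ W
L entries with 0 ≤ n ≤ 20: n = 0, 1, 2, 3, 11, 12, 13, 14; that makes 8.

8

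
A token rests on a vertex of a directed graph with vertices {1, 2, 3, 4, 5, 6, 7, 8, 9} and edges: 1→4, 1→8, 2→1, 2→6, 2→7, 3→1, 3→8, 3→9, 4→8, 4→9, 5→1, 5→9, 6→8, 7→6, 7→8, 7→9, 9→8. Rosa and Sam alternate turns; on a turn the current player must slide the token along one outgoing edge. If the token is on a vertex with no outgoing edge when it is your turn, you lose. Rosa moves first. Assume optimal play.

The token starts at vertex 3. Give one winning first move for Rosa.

Positions with no move are L. A position that does have a move is losing for the player to move precisely when every available move leads to a winning position for the opponent. Fill in the labels:
Every edge goes from a vertex to one that appears earlier in the order 8, 9, 4, 1, 5, 6, 7, 3, 2, so processing vertices in that order labels each vertex after all of its successors.
8: no outgoing edge → L
9: can move to 8, which is L ⇒ W
4: can move to 8, which is L ⇒ W
1: can move to 8, which is L ⇒ W
5: moves to 1(W), 9(W); every one is W ⇒ L
6: can move to 8, which is L ⇒ W
7: can move to 8, which is L ⇒ W
3: can move to 8, which is L ⇒ W
2: moves to 7(W), 6(W), 1(W); every one is W ⇒ L
From 3, the L positions reachable in one move are: 8.

Move to 8.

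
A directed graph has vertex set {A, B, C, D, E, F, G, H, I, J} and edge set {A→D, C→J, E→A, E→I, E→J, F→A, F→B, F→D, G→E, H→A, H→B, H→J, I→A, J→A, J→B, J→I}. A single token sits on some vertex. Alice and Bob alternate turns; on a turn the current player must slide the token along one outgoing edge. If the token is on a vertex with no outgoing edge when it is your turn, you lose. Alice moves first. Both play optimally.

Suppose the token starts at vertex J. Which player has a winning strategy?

Classify positions by backward induction: terminal positions (no move available) are L. From any other position, the mover wins iff some move reaches an L.
Every edge goes from a vertex to one that appears earlier in the order B, D, A, I, J, F, H, E, C, G, so processing vertices in that order labels each vertex after all of its successors.
B: no outgoing edge → L
D: no outgoing edge → L
A: reaches L-position D → W
I: only reaches A(W), which is W → L
J: reaches L-position I → W
F: reaches L-position D → W
H: reaches L-position B → W
E: reaches L-position I → W
C: only reaches J(W), which is W → L
G: only reaches E(W), which is W → L
The starting position J is W: Alice should move to I, handing over an L position.

Alice wins.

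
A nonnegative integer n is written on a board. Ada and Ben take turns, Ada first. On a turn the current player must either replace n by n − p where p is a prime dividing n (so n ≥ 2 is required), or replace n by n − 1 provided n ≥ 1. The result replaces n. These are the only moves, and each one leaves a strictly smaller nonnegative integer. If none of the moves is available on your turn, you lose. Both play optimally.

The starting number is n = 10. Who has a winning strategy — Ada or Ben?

Ada wins.

Positions with no move are L. A position that does have a move is losing for the player to move precisely when every available move leads to a winning position for the opponent. Fill in the labels:
n=0: no move → L
n=1: →0(L), so W
n=2: →0(L), so W
n=3: →0(L), so W
n=4: →2(W), 3(W) — all W, so L
n=5: →0(L), so W
n=6: →4(L), so W
n=7: →0(L), so W
n=8: →6(W), 7(W) — all W, so L
n=9: →8(L), so W
n=10: →8(L), so W
From 10 Ada can move to 8, reaching an L position.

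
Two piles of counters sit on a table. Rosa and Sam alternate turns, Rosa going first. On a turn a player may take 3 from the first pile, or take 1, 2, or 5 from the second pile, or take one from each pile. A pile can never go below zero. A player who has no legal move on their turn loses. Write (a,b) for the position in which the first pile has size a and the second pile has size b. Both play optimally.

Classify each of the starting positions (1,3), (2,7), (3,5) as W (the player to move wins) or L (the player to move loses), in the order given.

(1,3): L, (2,7): W, (3,5): L

Build the W/L table. Terminal = L. A non-terminal position is W if it has a move to some L; otherwise it is L.
No move ever increases a pile, so every position that can arise here has a ≤ 3 and b ≤ 7; it is enough to label the cells with 0 ≤ a ≤ 3 and 0 ≤ b ≤ 7.
Every move lowers a or b (never raises either), so fill the grid row by row in increasing a, and left to right within a row: each cell's successors are then already labelled.
      b=0  b=1  b=2  b=3  b=4  b=5  b=6  b=7
a=0:    L    W    W    L    W    W    L    W
a=1:    L    W    W    L    W    W    L    W
a=2:    L    W    W    L    W    W    L    W
a=3:    W    W    L    W    W    L    W    W
Cells with no legal move (terminal, hence L): (0,0), (1,0), (2,0).
The remaining L cells, each justified by listing all of its moves:
(0,3): L (options (0,2)(W), (0,1)(W) are all W)
(0,6): L (options (0,5)(W), (0,4)(W), (0,1)(W) are all W)
(1,3): L (options (1,2)(W), (1,1)(W), (0,2)(W) are all W)
(1,6): L (options (1,5)(W), (1,4)(W), (1,1)(W), (0,5)(W) are all W)
(2,3): L (options (2,2)(W), (2,1)(W), (1,2)(W) are all W)
(2,6): L (options (2,5)(W), (2,4)(W), (2,1)(W), (1,5)(W) are all W)
(3,2): L (options (0,2)(W), (3,1)(W), (3,0)(W), (2,1)(W) are all W)
(3,5): L (options (0,5)(W), (3,4)(W), (3,3)(W), (3,0)(W), (2,4)(W) are all W)
Every other cell has at least one move into one of the L cells above, so it is W.
(1,3): one of the L cells justified above, so L
(2,7): the move to (2,6) reaches an L cell, so W
(3,5): one of the L cells justified above, so L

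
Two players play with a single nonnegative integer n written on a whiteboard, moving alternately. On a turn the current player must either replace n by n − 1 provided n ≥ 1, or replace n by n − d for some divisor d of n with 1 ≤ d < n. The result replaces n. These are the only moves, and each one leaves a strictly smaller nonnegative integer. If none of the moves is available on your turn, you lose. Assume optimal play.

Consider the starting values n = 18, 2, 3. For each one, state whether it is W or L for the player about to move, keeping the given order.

18: W, 2: L, 3: W

Label each position W (a win for the player to move) or L (a loss). A position with no legal move is L; any other position is W exactly when some move reaches an L, and L when every move reaches a W.
n=0: no move → L
n=1: W (go to 0, an L position)
n=2: L (sole option 1(W) is W)
n=3: W (go to 2, an L position)
n=4: W (go to 2, an L position)
n=5: L (sole option 4(W) is W)
n=6: W (go to 5, an L position)
n=7: L (sole option 6(W) is W)
n=8: W (go to 7, an L position)
n=9: L (options 6(W), 8(W) are all W)
n=10: W (go to 5, an L position)
n=11: L (sole option 10(W) is W)
n=12: W (go to 9, an L position)
n=13: L (sole option 12(W) is W)
n=14: W (go to 7, an L position)
n=15: L (options 10(W), 12(W), 14(W) are all W)
n=16: W (go to 15, an L position)
n=17: L (sole option 16(W) is W)
n=18: W (go to 9, an L position)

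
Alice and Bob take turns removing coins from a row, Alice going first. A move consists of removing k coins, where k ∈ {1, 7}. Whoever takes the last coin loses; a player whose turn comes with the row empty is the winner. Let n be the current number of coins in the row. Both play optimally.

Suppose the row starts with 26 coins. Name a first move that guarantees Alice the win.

Classify positions by backward induction: terminal positions (no move available) are W. From any other position, the mover wins iff some move reaches an L.
n=0: no move; the opponent has just taken the last coin and therefore loses → W
n=1: the only move is to 0(W), a W ⇒ L
n=2: can move to 1, which is L ⇒ W
n=3: the only move is to 2(W), a W ⇒ L
n=4: can move to 3, which is L ⇒ W
n=5: the only move is to 4(W), a W ⇒ L
n=6: can move to 5, which is L ⇒ W
n=7: moves to 6(W), 0(W); every one is W ⇒ L
n=8: can move to 7, which is L ⇒ W
n=9: moves to 8(W), 2(W); every one is W ⇒ L
n=10: can move to 9, which is L ⇒ W
n=11: moves to 10(W), 4(W); every one is W ⇒ L
n=12: can move to 11, which is L ⇒ W
n=13: moves to 12(W), 6(W); every one is W ⇒ L
n=14: can move to 13, which is L ⇒ W
n=15: moves to 14(W), 8(W); every one is W ⇒ L
n=16: can move to 15, which is L ⇒ W
n=17: moves to 16(W), 10(W); every one is W ⇒ L
n=18: can move to 17, which is L ⇒ W
n=19: moves to 18(W), 12(W); every one is W ⇒ L
n=20: can move to 19, which is L ⇒ W
n=21: moves to 20(W), 14(W); every one is W ⇒ L
n=22: can move to 21, which is L ⇒ W
n=23: moves to 22(W), 16(W); every one is W ⇒ L
n=24: can move to 23, which is L ⇒ W
n=25: moves to 24(W), 18(W); every one is W ⇒ L
n=26: can move to 25, which is L ⇒ W
From 26, the L positions reachable in one move are: 25, 19. Any move reaching one of these is winning.

Remove 1, leaving 25.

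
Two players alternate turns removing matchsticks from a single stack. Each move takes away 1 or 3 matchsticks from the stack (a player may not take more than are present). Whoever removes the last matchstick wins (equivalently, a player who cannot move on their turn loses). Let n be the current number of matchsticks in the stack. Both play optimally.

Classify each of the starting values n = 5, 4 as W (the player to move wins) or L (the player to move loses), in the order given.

Use the standard recursion: the mover loses at a terminal position; elsewhere, the mover wins exactly when some move hands the opponent an L position.
n=0: no move → L
n=1: reaches L-position 0 → W
n=2: only reaches 1(W), which is W → L
n=3: reaches L-position 2 → W
n=4: only reaches 3(W), 1(W), all W → L
n=5: reaches L-position 4 → W

5: W, 4: L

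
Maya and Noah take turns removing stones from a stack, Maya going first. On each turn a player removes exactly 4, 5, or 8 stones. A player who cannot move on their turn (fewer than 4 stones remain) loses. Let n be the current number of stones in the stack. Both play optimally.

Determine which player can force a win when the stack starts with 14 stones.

Use the standard recursion: the mover loses at a terminal position; elsewhere, the mover wins exactly when some move hands the opponent an L position.
n=0: no move → L
n=1: no move → L
n=2: no move → L
n=3: no move → L
n=4: W (go to 0, an L position)
n=5: W (go to 1, an L position)
n=6: W (go to 2, an L position)
n=7: W (go to 3, an L position)
n=8: W (go to 3, an L position)
n=9: W (go to 1, an L position)
n=10: W (go to 2, an L position)
n=11: W (go to 3, an L position)
n=12: L (options 8(W), 7(W), 4(W) are all W)
n=13: L (options 9(W), 8(W), 5(W) are all W)
n=14: L (options 10(W), 9(W), 6(W) are all W)
The starting position 14 is L: whatever Maya does, the opponent receives a W position.

Noah wins.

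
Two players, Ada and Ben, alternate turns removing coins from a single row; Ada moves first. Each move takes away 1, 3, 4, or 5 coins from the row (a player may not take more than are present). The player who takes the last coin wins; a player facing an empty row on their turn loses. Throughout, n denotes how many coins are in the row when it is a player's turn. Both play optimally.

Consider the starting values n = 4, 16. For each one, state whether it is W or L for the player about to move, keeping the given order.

4: W, 16: L

Classify positions by backward induction: terminal positions (no move available) are L. From any other position, the mover wins iff some move reaches an L.
n=0: no move → L
n=1: →0(L), so W
n=2: →1(W) only, which is W, so L
n=3: →2(L), so W
n=4: →0(L), so W
n=5: →2(L), so W
n=6: →2(L), so W
n=7: →2(L), so W
n=8: →7(W), 5(W), 4(W), 3(W) — all W, so L
n=9: →8(L), so W
n=10: →9(W), 7(W), 6(W), 5(W) — all W, so L
n=11: →10(L), so W
n=12: →8(L), so W
n=13: →10(L), so W
n=14: →10(L), so W
n=15: →10(L), so W
n=16: →15(W), 13(W), 12(W), 11(W) — all W, so L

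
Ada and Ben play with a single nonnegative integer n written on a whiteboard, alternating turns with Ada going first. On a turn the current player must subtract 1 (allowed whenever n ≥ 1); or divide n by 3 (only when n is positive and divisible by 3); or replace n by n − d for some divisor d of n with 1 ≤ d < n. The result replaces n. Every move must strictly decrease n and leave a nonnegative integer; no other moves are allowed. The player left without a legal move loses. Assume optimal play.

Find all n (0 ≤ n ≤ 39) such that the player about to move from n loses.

Classify positions by backward induction: terminal positions (no move available) are L. From any other position, the mover wins iff some move reaches an L.
n=0: no move → L
n=1: →0(L), so W
n=2: →1(W) only, which is W, so L
n=3: →2(L), so W
n=4: →2(L), so W
n=5: →4(W) only, which is W, so L
n=6: →2(L), so W
n=7: →6(W) only, which is W, so L
n=8: →7(L), so W
n=9: →3(W), 6(W), 8(W) — all W, so L
n=10: →5(L), so W
n=11: →10(W) only, which is W, so L
n=12: →9(L), so W
n=13: →12(W) only, which is W, so L
n=14: →7(L), so W
n=15: →5(L), so W
n=16: →8(W), 12(W), 14(W), 15(W) — all W, so L
n=17: →16(L), so W
n=18: →9(L), so W
n=19: →18(W) only, which is W, so L
n=20: →16(L), so W
n=21: →7(L), so W
n=22: →11(L), so W
n=23: →22(W) only, which is W, so L
n=24: →16(L), so W
n=25: →20(W), 24(W) — all W, so L
n=26: →13(L), so W
n=27: →9(L), so W
n=28: →14(W), 21(W), 24(W), 26(W), 27(W) — all W, so L
n=29: →28(L), so W
n=30: →25(L), so W
n=31: →30(W) only, which is W, so L
n=32: →16(L), so W
n=33: →11(L), so W
n=34: →17(W), 32(W), 33(W) — all W, so L
n=35: →28(L), so W
n=36: →34(L), so W
n=37: →36(W) only, which is W, so L
n=38: →19(L), so W
n=39: →13(L), so W
The losing starting values of n are exactly the entries labelled L in this table (15 of them).

0, 2, 5, 7, 9, 11, 13, 16, 19, 23, 25, 28, 31, 34, 37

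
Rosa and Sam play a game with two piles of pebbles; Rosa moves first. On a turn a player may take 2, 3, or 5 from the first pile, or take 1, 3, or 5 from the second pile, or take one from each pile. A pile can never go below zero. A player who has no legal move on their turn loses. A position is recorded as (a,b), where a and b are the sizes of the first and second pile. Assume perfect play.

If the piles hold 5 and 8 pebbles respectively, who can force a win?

Compute win/loss labels from the base case upward. A position with no move is L. Any other position is W if it can reach an L in one move, else L.
No move ever increases a pile, so every position that can arise here has a ≤ 5 and b ≤ 8; it is enough to label the cells with 0 ≤ a ≤ 5 and 0 ≤ b ≤ 8.
Every move lowers a or b (never raises either), so fill the grid row by row in increasing a, and left to right within a row: each cell's successors are then already labelled.
      b=0  b=1  b=2  b=3  b=4  b=5  b=6  b=7  b=8
a=0:    L    W    L    W    L    W    L    W    L
a=1:    L    W    L    W    L    W    L    W    L
a=2:    W    W    W    W    W    W    W    W    W
a=3:    W    L    W    L    W    L    W    L    W
a=4:    W    L    W    L    W    L    W    L    W
a=5:    W    W    W    W    W    W    W    W    W
Cells with no legal move (terminal, hence L): (0,0), (1,0).
The remaining L cells, each justified by listing all of its moves:
(0,2): L (sole option (0,1)(W) is W)
(0,4): L (options (0,3)(W), (0,1)(W) are all W)
(0,6): L (options (0,5)(W), (0,3)(W), (0,1)(W) are all W)
(0,8): L (options (0,7)(W), (0,5)(W), (0,3)(W) are all W)
(1,2): L (options (1,1)(W), (0,1)(W) are all W)
(1,4): L (options (1,3)(W), (1,1)(W), (0,3)(W) are all W)
(1,6): L (options (1,5)(W), (1,3)(W), (1,1)(W), (0,5)(W) are all W)
(1,8): L (options (1,7)(W), (1,5)(W), (1,3)(W), (0,7)(W) are all W)
(3,1): L (options (1,1)(W), (0,1)(W), (3,0)(W), (2,0)(W) are all W)
(3,3): L (options (1,3)(W), (0,3)(W), (3,2)(W), (3,0)(W), (2,2)(W) are all W)
(3,5): L (options (1,5)(W), (0,5)(W), (3,4)(W), (3,2)(W), (3,0)(W), (2,4)(W) are all W)
(3,7): L (options (1,7)(W), (0,7)(W), (3,6)(W), (3,4)(W), (3,2)(W), (2,6)(W) are all W)
(4,1): L (options (2,1)(W), (1,1)(W), (4,0)(W), (3,0)(W) are all W)
(4,3): L (options (2,3)(W), (1,3)(W), (4,2)(W), (4,0)(W), (3,2)(W) are all W)
(4,5): L (options (2,5)(W), (1,5)(W), (4,4)(W), (4,2)(W), (4,0)(W), (3,4)(W) are all W)
(4,7): L (options (2,7)(W), (1,7)(W), (4,6)(W), (4,4)(W), (4,2)(W), (3,6)(W) are all W)
Every other cell has at least one move into one of the L cells above, so it is W.
The starting position (5,8) is W: Rosa should move to (0,8), handing over an L position.

Rosa wins.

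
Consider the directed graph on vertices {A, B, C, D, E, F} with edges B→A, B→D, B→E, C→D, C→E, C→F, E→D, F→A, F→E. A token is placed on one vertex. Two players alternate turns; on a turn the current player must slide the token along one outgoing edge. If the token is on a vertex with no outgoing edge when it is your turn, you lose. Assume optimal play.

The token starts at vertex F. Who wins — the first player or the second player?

The first player wins.

Positions with no move are L. A position that does have a move is losing for the player to move precisely when every available move leads to a winning position for the opponent. Fill in the labels:
Every edge goes from a vertex to one that appears earlier in the order A, D, E, B, F, C, so processing vertices in that order labels each vertex after all of its successors.
A: no outgoing edge → L
D: no outgoing edge → L
E: →D(L), so W
B: →D(L), so W
F: →A(L), so W
C: →D(L), so W
From F the player to move can move to A, reaching an L position.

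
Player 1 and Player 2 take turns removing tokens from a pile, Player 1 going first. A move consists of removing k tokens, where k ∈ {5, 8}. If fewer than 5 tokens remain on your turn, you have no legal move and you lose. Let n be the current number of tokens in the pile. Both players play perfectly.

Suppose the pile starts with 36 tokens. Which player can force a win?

Player 1 wins.

Positions with no move are L. A position that does have a move is losing for the player to move precisely when every available move leads to a winning position for the opponent. Fill in the labels:
n=0: no move → L
n=1: no move → L
n=2: no move → L
n=3: no move → L
n=4: no move → L
n=5: W (go to 0, an L position)
n=6: W (go to 1, an L position)
n=7: W (go to 2, an L position)
n=8: W (go to 3, an L position)
n=9: W (go to 4, an L position)
n=10: W (go to 2, an L position)
n=11: W (go to 3, an L position)
n=12: W (go to 4, an L position)
n=13: L (options 8(W), 5(W) are all W)
n=14: L (options 9(W), 6(W) are all W)
n=15: L (options 10(W), 7(W) are all W)
n=16: L (options 11(W), 8(W) are all W)
n=17: L (options 12(W), 9(W) are all W)
n=18: W (go to 13, an L position)
n=19: W (go to 14, an L position)
n=20: W (go to 15, an L position)
n=21: W (go to 16, an L position)
n=22: W (go to 17, an L position)
n=23: W (go to 15, an L position)
n=24: W (go to 16, an L position)
n=25: W (go to 17, an L position)
n=26: L (options 21(W), 18(W) are all W)
n=27: L (options 22(W), 19(W) are all W)
n=28: L (options 23(W), 20(W) are all W)
n=29: L (options 24(W), 21(W) are all W)
n=30: L (options 25(W), 22(W) are all W)
n=31: W (go to 26, an L position)
n=32: W (go to 27, an L position)
n=33: W (go to 28, an L position)
n=34: W (go to 29, an L position)
n=35: W (go to 30, an L position)
n=36: W (go to 28, an L position)
The starting position 36 is W: Player 1 should remove 8, leaving 28, handing over an L position.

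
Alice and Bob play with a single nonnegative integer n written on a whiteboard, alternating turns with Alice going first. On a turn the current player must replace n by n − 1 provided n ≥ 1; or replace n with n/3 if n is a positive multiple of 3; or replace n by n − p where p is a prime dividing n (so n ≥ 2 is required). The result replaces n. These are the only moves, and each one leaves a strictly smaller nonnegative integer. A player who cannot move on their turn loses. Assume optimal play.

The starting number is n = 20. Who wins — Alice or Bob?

Work bottom-up. With no move the player to move loses. Otherwise the position is W if at least one move leads to an L position for the opponent, and L if every move leads to a W.
n=0: no move → L
n=1: →0(L), so W
n=2: →0(L), so W
n=3: →0(L), so W
n=4: →2(W), 3(W) — all W, so L
n=5: →0(L), so W
n=6: →4(L), so W
n=7: →0(L), so W
n=8: →6(W), 7(W) — all W, so L
n=9: →8(L), so W
n=10: →8(L), so W
n=11: →0(L), so W
n=12: →4(L), so W
n=13: →0(L), so W
n=14: →7(W), 12(W), 13(W) — all W, so L
n=15: →14(L), so W
n=16: →14(L), so W
n=17: →0(L), so W
n=18: →6(W), 15(W), 16(W), 17(W) — all W, so L
n=19: →0(L), so W
n=20: →18(L), so W
From 20 Alice can move to 18, reaching an L position.

Alice wins.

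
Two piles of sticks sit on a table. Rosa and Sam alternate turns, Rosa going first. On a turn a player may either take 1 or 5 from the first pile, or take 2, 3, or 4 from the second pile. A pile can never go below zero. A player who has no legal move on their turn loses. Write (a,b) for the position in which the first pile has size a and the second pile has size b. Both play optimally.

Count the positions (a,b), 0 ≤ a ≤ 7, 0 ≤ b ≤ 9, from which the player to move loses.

Classify positions by backward induction: terminal positions (no move available) are L. From any other position, the mover wins iff some move reaches an L.
Every move lowers a or b (never raises either), so fill the grid row by row in increasing a, and left to right within a row: each cell's successors are then already labelled.
      b=0  b=1  b=2  b=3  b=4  b=5  b=6  b=7  b=8  b=9
a=0:    L    L    W    W    W    W    L    L    W    W
a=1:    W    W    L    L    W    W    W    W    L    L
a=2:    L    L    W    W    W    W    L    L    W    W
a=3:    W    W    L    L    W    W    W    W    L    L
a=4:    L    L    W    W    W    W    L    L    W    W
a=5:    W    W    L    L    W    W    W    W    L    L
a=6:    L    L    W    W    W    W    L    L    W    W
a=7:    W    W    L    L    W    W    W    W    L    L
Cells with no legal move (terminal, hence L): (0,0), (0,1).
The remaining L cells, each justified by listing all of its moves:
(0,6): moves to (0,4)(W), (0,3)(W), (0,2)(W); every one is W ⇒ L
(0,7): moves to (0,5)(W), (0,4)(W), (0,3)(W); every one is W ⇒ L
(1,2): moves to (0,2)(W), (1,0)(W); every one is W ⇒ L
(1,3): moves to (0,3)(W), (1,1)(W), (1,0)(W); every one is W ⇒ L
(1,8): moves to (0,8)(W), (1,6)(W), (1,5)(W), (1,4)(W); every one is W ⇒ L
(1,9): moves to (0,9)(W), (1,7)(W), (1,6)(W), (1,5)(W); every one is W ⇒ L
(2,0): the only move is to (1,0)(W), a W ⇒ L
(2,1): the only move is to (1,1)(W), a W ⇒ L
(2,6): moves to (1,6)(W), (2,4)(W), (2,3)(W), (2,2)(W); every one is W ⇒ L
(2,7): moves to (1,7)(W), (2,5)(W), (2,4)(W), (2,3)(W); every one is W ⇒ L
(3,2): moves to (2,2)(W), (3,0)(W); every one is W ⇒ L
(3,3): moves to (2,3)(W), (3,1)(W), (3,0)(W); every one is W ⇒ L
(3,8): moves to (2,8)(W), (3,6)(W), (3,5)(W), (3,4)(W); every one is W ⇒ L
(3,9): moves to (2,9)(W), (3,7)(W), (3,6)(W), (3,5)(W); every one is W ⇒ L
(4,0): the only move is to (3,0)(W), a W ⇒ L
(4,1): the only move is to (3,1)(W), a W ⇒ L
(4,6): moves to (3,6)(W), (4,4)(W), (4,3)(W), (4,2)(W); every one is W ⇒ L
(4,7): moves to (3,7)(W), (4,5)(W), (4,4)(W), (4,3)(W); every one is W ⇒ L
(5,2): moves to (4,2)(W), (0,2)(W), (5,0)(W); every one is W ⇒ L
(5,3): moves to (4,3)(W), (0,3)(W), (5,1)(W), (5,0)(W); every one is W ⇒ L
(5,8): moves to (4,8)(W), (0,8)(W), (5,6)(W), (5,5)(W), (5,4)(W); every one is W ⇒ L
(5,9): moves to (4,9)(W), (0,9)(W), (5,7)(W), (5,6)(W), (5,5)(W); every one is W ⇒ L
(6,0): moves to (5,0)(W), (1,0)(W); every one is W ⇒ L
(6,1): moves to (5,1)(W), (1,1)(W); every one is W ⇒ L
(6,6): moves to (5,6)(W), (1,6)(W), (6,4)(W), (6,3)(W), (6,2)(W); every one is W ⇒ L
(6,7): moves to (5,7)(W), (1,7)(W), (6,5)(W), (6,4)(W), (6,3)(W); every one is W ⇒ L
(7,2): moves to (6,2)(W), (2,2)(W), (7,0)(W); every one is W ⇒ L
(7,3): moves to (6,3)(W), (2,3)(W), (7,1)(W), (7,0)(W); every one is W ⇒ L
(7,8): moves to (6,8)(W), (2,8)(W), (7,6)(W), (7,5)(W), (7,4)(W); every one is W ⇒ L
(7,9): moves to (6,9)(W), (2,9)(W), (7,7)(W), (7,6)(W), (7,5)(W); every one is W ⇒ L
Every other cell has at least one move into one of the L cells above, so it is W.
L cells per row: a=0: 4, a=1: 4, a=2: 4, a=3: 4, a=4: 4, a=5: 4, a=6: 4, a=7: 4; total 32.

32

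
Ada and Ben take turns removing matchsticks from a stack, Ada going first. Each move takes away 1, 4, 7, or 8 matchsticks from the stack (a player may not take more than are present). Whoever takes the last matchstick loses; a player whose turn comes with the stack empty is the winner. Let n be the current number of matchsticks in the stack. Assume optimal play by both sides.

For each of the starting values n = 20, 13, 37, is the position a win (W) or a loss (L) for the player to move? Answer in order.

Positions with no move are W. A position that does have a move is losing for the player to move precisely when every available move leads to a winning position for the opponent. Fill in the labels:
n=0: no move; the opponent has just taken the last matchstick and therefore loses → W
n=1: L (sole option 0(W) is W)
n=2: W (go to 1, an L position)
n=3: L (sole option 2(W) is W)
n=4: W (go to 3, an L position)
n=5: W (go to 1, an L position)
n=6: L (options 5(W), 2(W) are all W)
n=7: W (go to 6, an L position)
n=8: W (go to 1, an L position)
n=9: W (go to 1, an L position)
n=10: W (go to 6, an L position)
n=11: W (go to 3, an L position)
n=12: L (options 11(W), 8(W), 5(W), 4(W) are all W)
n=13: W (go to 12, an L position)
n=14: W (go to 6, an L position)
n=15: L (options 14(W), 11(W), 8(W), 7(W) are all W)
n=16: W (go to 15, an L position)
n=17: L (options 16(W), 13(W), 10(W), 9(W) are all W)
n=18: W (go to 17, an L position)
n=19: W (go to 15, an L position)
n=20: W (go to 12, an L position)
n=21: W (go to 17, an L position)
n=22: W (go to 15, an L position)
n=23: W (go to 15, an L position)
n=24: W (go to 17, an L position)
n=25: W (go to 17, an L position)
n=26: L (options 25(W), 22(W), 19(W), 18(W) are all W)
n=27: W (go to 26, an L position)
n=28: L (options 27(W), 24(W), 21(W), 20(W) are all W)
n=29: W (go to 28, an L position)
n=30: W (go to 26, an L position)
n=31: L (options 30(W), 27(W), 24(W), 23(W) are all W)
n=32: W (go to 31, an L position)
n=33: W (go to 26, an L position)
n=34: W (go to 26, an L position)
n=35: W (go to 31, an L position)
n=36: W (go to 28, an L position)
n=37: L (options 36(W), 33(W), 30(W), 29(W) are all W)

20: W, 13: W, 37: L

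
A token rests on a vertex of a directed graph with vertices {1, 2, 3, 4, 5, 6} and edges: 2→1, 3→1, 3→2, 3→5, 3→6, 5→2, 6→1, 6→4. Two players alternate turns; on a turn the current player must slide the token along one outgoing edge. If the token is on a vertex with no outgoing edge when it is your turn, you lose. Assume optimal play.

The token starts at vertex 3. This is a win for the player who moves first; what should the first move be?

Positions with no move are L. A position that does have a move is losing for the player to move precisely when every available move leads to a winning position for the opponent. Fill in the labels:
Every edge goes from a vertex to one that appears earlier in the order 4, 1, 2, 6, 5, 3, so processing vertices in that order labels each vertex after all of its successors.
4: no outgoing edge → L
1: no outgoing edge → L
2: →1(L), so W
6: →1(L), so W
5: →2(W) only, which is W, so L
3: →5(L), so W
From 3, the L positions reachable in one move are: 5, 1. Any move reaching one of these is winning.

Move to 5.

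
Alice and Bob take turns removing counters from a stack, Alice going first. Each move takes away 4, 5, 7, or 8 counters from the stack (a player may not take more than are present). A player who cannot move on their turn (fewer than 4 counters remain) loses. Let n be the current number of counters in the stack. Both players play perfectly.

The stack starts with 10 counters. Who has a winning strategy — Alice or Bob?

Build the W/L table. Terminal = L. A non-terminal position is W if it has a move to some L; otherwise it is L.
n=0: no move → L
n=1: no move → L
n=2: no move → L
n=3: no move → L
n=4: W (go to 0, an L position)
n=5: W (go to 1, an L position)
n=6: W (go to 2, an L position)
n=7: W (go to 3, an L position)
n=8: W (go to 3, an L position)
n=9: W (go to 2, an L position)
n=10: W (go to 3, an L position)
The starting position 10 is W: Alice should remove 7, leaving 3, handing over an L position.

Alice wins.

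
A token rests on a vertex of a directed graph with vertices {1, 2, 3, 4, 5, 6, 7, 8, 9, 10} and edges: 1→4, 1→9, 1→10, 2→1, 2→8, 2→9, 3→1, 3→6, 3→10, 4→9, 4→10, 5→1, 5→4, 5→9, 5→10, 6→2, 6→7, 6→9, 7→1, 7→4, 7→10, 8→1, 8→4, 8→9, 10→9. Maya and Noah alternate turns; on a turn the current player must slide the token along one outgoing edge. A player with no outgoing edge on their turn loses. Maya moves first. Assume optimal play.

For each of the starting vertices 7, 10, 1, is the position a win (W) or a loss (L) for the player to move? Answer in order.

7: L, 10: W, 1: W

Label each position W (a win for the player to move) or L (a loss). A position with no legal move is L; any other position is W exactly when some move reaches an L, and L when every move reaches a W.
Every edge goes from a vertex to one that appears earlier in the order 9, 10, 4, 1, 7, 8, 5, 2, 6, 3, so processing vertices in that order labels each vertex after all of its successors.
9: no outgoing edge → L
10: W (go to 9, an L position)
4: W (go to 9, an L position)
1: W (go to 9, an L position)
7: L (options 1(W), 4(W), 10(W) are all W)
8: W (go to 9, an L position)
5: W (go to 9, an L position)
2: W (go to 9, an L position)
6: W (go to 7, an L position)
3: L (options 6(W), 1(W), 10(W) are all W)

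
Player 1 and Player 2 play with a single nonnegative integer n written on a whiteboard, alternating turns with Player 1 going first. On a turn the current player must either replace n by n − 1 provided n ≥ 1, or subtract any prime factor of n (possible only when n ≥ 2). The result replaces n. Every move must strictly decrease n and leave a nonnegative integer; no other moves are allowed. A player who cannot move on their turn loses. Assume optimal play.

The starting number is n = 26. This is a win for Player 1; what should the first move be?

Move to 24.

Build the W/L table. Terminal = L. A non-terminal position is W if it has a move to some L; otherwise it is L.
n=0: no move → L
n=1: can move to 0, which is L ⇒ W
n=2: can move to 0, which is L ⇒ W
n=3: can move to 0, which is L ⇒ W
n=4: moves to 2(W), 3(W); every one is W ⇒ L
n=5: can move to 0, which is L ⇒ W
n=6: can move to 4, which is L ⇒ W
n=7: can move to 0, which is L ⇒ W
n=8: moves to 6(W), 7(W); every one is W ⇒ L
n=9: can move to 8, which is L ⇒ W
n=10: can move to 8, which is L ⇒ W
n=11: can move to 0, which is L ⇒ W
n=12: moves to 9(W), 10(W), 11(W); every one is W ⇒ L
n=13: can move to 0, which is L ⇒ W
n=14: can move to 12, which is L ⇒ W
n=15: can move to 12, which is L ⇒ W
n=16: moves to 14(W), 15(W); every one is W ⇒ L
n=17: can move to 0, which is L ⇒ W
n=18: can move to 16, which is L ⇒ W
n=19: can move to 0, which is L ⇒ W
n=20: moves to 15(W), 18(W), 19(W); every one is W ⇒ L
n=21: can move to 20, which is L ⇒ W
n=22: can move to 20, which is L ⇒ W
n=23: can move to 0, which is L ⇒ W
n=24: moves to 21(W), 22(W), 23(W); every one is W ⇒ L
n=25: can move to 20, which is L ⇒ W
n=26: can move to 24, which is L ⇒ W
From 26, the L positions reachable in one move are: 24.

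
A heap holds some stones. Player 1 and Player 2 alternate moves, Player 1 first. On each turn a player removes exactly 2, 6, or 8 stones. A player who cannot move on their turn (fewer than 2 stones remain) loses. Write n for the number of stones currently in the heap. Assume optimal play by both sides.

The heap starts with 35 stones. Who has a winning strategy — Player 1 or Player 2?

Work bottom-up. With no move the player to move loses. Otherwise the position is W if at least one move leads to an L position for the opponent, and L if every move leads to a W.
n=0: no move → L
n=1: no move → L
n=2: W (go to 0, an L position)
n=3: W (go to 1, an L position)
n=4: L (sole option 2(W) is W)
n=5: L (sole option 3(W) is W)
n=6: W (go to 4, an L position)
n=7: W (go to 5, an L position)
n=8: W (go to 0, an L position)
n=9: W (go to 1, an L position)
n=10: W (go to 4, an L position)
n=11: W (go to 5, an L position)
n=12: W (go to 4, an L position)
n=13: W (go to 5, an L position)
n=14: L (options 12(W), 8(W), 6(W) are all W)
n=15: L (options 13(W), 9(W), 7(W) are all W)
n=16: W (go to 14, an L position)
n=17: W (go to 15, an L position)
n=18: L (options 16(W), 12(W), 10(W) are all W)
n=19: L (options 17(W), 13(W), 11(W) are all W)
n=20: W (go to 18, an L position)
n=21: W (go to 19, an L position)
n=22: W (go to 14, an L position)
n=23: W (go to 15, an L position)
n=24: W (go to 18, an L position)
n=25: W (go to 19, an L position)
n=26: W (go to 18, an L position)
n=27: W (go to 19, an L position)
n=28: L (options 26(W), 22(W), 20(W) are all W)
n=29: L (options 27(W), 23(W), 21(W) are all W)
n=30: W (go to 28, an L position)
n=31: W (go to 29, an L position)
n=32: L (options 30(W), 26(W), 24(W) are all W)
n=33: L (options 31(W), 27(W), 25(W) are all W)
n=34: W (go to 32, an L position)
n=35: W (go to 33, an L position)
The starting position 35 is W: Player 1 should remove 2, leaving 33, handing over an L position.

Player 1 wins.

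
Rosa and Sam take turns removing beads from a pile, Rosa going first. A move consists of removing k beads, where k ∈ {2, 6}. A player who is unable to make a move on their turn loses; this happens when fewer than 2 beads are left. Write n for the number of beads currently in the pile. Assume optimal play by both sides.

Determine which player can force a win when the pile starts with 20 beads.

Label each position W (a win for the player to move) or L (a loss). A position with no legal move is L; any other position is W exactly when some move reaches an L, and L when every move reaches a W.
n=0: no move → L
n=1: no move → L
n=2: can move to 0, which is L ⇒ W
n=3: can move to 1, which is L ⇒ W
n=4: the only move is to 2(W), a W ⇒ L
n=5: the only move is to 3(W), a W ⇒ L
n=6: can move to 4, which is L ⇒ W
n=7: can move to 5, which is L ⇒ W
n=8: moves to 6(W), 2(W); every one is W ⇒ L
n=9: moves to 7(W), 3(W); every one is W ⇒ L
n=10: can move to 8, which is L ⇒ W
n=11: can move to 9, which is L ⇒ W
n=12: moves to 10(W), 6(W); every one is W ⇒ L
n=13: moves to 11(W), 7(W); every one is W ⇒ L
n=14: can move to 12, which is L ⇒ W
n=15: can move to 13, which is L ⇒ W
n=16: moves to 14(W), 10(W); every one is W ⇒ L
n=17: moves to 15(W), 11(W); every one is W ⇒ L
n=18: can move to 16, which is L ⇒ W
n=19: can move to 17, which is L ⇒ W
n=20: moves to 18(W), 14(W); every one is W ⇒ L
Every move from 20 reaches a W position, so the mover loses.

Sam wins.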